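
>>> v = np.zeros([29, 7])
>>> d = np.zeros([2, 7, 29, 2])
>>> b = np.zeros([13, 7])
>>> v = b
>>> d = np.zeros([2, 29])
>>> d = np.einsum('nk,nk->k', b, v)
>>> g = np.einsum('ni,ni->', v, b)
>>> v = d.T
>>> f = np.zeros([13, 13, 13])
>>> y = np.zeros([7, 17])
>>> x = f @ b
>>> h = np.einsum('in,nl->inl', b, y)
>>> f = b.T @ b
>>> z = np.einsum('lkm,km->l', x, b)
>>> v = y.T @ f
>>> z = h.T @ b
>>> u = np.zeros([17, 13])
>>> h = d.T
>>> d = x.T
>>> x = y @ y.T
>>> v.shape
(17, 7)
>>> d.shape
(7, 13, 13)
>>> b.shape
(13, 7)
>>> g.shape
()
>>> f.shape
(7, 7)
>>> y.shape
(7, 17)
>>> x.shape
(7, 7)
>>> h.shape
(7,)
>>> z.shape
(17, 7, 7)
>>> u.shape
(17, 13)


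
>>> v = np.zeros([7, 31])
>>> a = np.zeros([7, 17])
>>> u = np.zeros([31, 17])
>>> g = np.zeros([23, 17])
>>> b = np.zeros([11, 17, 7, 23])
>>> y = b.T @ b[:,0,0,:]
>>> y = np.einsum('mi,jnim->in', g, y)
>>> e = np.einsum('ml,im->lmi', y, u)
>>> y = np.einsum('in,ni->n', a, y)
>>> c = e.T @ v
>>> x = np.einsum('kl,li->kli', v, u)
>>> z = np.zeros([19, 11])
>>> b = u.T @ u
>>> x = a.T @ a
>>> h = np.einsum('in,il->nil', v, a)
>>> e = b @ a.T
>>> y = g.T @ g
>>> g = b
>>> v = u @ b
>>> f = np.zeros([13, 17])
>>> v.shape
(31, 17)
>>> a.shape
(7, 17)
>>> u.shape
(31, 17)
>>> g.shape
(17, 17)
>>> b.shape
(17, 17)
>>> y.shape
(17, 17)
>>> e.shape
(17, 7)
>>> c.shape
(31, 17, 31)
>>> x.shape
(17, 17)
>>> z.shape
(19, 11)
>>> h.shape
(31, 7, 17)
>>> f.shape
(13, 17)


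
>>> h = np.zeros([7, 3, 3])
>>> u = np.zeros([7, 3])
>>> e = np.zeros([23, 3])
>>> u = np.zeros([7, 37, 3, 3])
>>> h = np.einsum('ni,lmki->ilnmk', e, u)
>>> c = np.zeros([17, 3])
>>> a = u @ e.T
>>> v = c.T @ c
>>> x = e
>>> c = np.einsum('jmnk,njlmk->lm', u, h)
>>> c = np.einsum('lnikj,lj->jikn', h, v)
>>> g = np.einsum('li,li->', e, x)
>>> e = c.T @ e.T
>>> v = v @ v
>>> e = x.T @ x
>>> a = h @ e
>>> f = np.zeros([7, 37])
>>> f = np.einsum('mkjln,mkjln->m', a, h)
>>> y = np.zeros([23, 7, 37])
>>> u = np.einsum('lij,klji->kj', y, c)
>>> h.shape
(3, 7, 23, 37, 3)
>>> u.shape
(3, 37)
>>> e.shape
(3, 3)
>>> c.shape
(3, 23, 37, 7)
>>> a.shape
(3, 7, 23, 37, 3)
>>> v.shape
(3, 3)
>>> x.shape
(23, 3)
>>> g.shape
()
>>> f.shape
(3,)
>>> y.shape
(23, 7, 37)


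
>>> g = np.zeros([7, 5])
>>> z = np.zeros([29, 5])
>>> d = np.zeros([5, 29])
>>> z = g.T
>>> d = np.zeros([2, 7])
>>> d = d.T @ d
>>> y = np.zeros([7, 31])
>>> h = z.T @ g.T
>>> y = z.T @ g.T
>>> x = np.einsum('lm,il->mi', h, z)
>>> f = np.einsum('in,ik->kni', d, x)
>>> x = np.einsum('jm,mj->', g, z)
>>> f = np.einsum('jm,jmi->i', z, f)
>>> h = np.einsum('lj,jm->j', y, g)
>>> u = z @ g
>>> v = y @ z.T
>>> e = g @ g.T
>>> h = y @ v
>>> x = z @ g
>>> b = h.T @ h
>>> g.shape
(7, 5)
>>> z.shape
(5, 7)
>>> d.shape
(7, 7)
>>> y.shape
(7, 7)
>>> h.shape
(7, 5)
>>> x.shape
(5, 5)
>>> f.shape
(7,)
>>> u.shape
(5, 5)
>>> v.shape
(7, 5)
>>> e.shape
(7, 7)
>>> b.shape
(5, 5)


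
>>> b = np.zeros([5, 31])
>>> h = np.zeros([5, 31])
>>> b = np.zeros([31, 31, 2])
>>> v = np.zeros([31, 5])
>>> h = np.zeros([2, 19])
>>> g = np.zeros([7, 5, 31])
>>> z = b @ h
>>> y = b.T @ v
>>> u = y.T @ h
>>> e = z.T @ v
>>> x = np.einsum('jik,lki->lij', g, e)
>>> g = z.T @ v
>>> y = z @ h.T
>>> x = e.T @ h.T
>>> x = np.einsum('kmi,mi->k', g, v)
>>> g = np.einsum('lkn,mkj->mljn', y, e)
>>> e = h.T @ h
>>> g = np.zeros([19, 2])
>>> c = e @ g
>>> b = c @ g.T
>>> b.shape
(19, 19)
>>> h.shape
(2, 19)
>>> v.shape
(31, 5)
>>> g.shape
(19, 2)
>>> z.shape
(31, 31, 19)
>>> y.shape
(31, 31, 2)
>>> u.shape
(5, 31, 19)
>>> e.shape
(19, 19)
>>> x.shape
(19,)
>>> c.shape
(19, 2)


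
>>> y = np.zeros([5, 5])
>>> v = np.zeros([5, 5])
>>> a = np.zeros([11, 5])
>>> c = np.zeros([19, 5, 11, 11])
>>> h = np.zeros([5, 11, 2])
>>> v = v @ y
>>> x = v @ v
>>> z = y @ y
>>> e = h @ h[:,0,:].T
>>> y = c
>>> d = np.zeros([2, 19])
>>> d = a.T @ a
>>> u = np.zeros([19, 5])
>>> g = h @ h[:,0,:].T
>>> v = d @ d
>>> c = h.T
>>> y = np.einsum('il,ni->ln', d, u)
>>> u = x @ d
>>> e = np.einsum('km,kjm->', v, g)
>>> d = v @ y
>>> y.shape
(5, 19)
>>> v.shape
(5, 5)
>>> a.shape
(11, 5)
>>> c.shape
(2, 11, 5)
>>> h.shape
(5, 11, 2)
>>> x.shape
(5, 5)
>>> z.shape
(5, 5)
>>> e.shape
()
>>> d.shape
(5, 19)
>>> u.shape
(5, 5)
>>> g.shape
(5, 11, 5)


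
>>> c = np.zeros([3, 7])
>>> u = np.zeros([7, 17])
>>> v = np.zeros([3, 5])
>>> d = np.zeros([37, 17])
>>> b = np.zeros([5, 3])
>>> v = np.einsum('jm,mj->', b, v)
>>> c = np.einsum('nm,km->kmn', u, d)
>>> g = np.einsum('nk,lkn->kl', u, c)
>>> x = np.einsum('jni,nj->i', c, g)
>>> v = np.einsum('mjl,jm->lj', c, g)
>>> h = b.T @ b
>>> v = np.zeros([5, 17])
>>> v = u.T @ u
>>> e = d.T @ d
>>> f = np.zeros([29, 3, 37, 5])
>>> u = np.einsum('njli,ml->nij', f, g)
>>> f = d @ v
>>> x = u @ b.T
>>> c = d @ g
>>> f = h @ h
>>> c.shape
(37, 37)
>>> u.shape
(29, 5, 3)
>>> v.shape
(17, 17)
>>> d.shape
(37, 17)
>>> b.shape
(5, 3)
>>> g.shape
(17, 37)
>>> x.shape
(29, 5, 5)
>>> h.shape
(3, 3)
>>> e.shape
(17, 17)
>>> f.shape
(3, 3)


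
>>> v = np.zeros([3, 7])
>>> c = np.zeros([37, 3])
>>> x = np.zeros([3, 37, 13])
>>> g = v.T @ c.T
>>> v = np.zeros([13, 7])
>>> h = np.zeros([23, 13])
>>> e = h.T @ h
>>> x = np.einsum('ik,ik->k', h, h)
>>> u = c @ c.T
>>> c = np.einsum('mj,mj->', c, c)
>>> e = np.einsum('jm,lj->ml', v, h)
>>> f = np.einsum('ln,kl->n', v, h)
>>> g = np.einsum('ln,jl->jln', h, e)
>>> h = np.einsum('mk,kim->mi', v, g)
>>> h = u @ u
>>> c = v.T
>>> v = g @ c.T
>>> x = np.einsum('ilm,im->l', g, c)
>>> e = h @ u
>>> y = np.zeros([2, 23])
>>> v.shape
(7, 23, 7)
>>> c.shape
(7, 13)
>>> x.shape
(23,)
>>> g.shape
(7, 23, 13)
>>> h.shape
(37, 37)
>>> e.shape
(37, 37)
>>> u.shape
(37, 37)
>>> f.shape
(7,)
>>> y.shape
(2, 23)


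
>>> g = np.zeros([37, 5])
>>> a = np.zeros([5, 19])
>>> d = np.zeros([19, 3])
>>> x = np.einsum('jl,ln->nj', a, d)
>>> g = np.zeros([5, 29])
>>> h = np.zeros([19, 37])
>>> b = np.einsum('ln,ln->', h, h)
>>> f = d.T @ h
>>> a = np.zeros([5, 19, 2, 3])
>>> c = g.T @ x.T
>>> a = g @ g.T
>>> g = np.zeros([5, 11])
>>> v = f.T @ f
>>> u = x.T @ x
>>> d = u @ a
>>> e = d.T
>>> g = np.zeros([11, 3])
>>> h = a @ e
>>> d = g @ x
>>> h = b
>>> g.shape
(11, 3)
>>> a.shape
(5, 5)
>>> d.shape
(11, 5)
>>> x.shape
(3, 5)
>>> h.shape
()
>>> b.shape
()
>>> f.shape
(3, 37)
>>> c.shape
(29, 3)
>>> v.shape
(37, 37)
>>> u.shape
(5, 5)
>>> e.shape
(5, 5)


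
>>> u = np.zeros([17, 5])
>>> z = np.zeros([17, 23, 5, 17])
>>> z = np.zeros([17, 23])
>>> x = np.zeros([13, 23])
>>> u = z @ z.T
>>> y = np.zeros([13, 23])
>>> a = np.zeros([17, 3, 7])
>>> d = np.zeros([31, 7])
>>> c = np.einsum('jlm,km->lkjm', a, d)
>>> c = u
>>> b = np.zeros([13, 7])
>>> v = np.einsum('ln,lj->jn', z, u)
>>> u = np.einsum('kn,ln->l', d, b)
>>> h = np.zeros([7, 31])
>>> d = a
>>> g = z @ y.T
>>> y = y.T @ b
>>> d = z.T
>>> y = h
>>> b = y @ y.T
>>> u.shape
(13,)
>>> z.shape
(17, 23)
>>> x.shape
(13, 23)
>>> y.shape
(7, 31)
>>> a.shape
(17, 3, 7)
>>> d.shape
(23, 17)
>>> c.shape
(17, 17)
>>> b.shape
(7, 7)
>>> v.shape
(17, 23)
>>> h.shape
(7, 31)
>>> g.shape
(17, 13)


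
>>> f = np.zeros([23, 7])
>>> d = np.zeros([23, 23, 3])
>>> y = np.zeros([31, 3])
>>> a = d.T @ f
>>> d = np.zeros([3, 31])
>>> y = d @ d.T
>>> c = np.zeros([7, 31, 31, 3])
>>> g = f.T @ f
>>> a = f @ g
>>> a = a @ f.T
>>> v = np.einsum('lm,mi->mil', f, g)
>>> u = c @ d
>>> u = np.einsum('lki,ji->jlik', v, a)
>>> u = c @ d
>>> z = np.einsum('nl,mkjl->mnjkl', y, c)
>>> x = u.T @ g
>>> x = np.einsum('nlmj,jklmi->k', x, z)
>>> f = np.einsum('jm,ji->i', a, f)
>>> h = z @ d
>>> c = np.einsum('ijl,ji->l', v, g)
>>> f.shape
(7,)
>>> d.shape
(3, 31)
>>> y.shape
(3, 3)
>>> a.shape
(23, 23)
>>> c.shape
(23,)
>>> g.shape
(7, 7)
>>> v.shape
(7, 7, 23)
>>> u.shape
(7, 31, 31, 31)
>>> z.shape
(7, 3, 31, 31, 3)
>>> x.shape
(3,)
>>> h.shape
(7, 3, 31, 31, 31)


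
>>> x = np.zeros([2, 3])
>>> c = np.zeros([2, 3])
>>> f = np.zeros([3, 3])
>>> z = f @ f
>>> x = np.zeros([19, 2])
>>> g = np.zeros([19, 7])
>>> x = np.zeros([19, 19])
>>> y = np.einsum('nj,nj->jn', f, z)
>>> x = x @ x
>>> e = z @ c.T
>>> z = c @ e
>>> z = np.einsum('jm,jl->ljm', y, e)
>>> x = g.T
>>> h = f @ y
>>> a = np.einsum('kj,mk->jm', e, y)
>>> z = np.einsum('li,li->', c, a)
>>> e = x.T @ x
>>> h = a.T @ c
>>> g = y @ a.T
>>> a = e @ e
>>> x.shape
(7, 19)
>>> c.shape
(2, 3)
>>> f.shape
(3, 3)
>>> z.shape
()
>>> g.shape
(3, 2)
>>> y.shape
(3, 3)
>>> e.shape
(19, 19)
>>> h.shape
(3, 3)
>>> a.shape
(19, 19)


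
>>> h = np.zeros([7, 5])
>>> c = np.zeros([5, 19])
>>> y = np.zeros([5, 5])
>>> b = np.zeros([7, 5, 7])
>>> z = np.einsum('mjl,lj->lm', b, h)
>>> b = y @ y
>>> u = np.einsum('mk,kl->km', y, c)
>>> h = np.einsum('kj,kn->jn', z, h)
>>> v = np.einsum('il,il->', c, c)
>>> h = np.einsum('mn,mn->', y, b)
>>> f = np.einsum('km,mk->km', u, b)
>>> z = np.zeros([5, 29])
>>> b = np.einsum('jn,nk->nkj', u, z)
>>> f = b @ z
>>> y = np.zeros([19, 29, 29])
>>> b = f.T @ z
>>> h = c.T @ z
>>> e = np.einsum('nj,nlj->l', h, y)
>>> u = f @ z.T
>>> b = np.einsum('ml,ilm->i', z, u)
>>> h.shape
(19, 29)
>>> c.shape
(5, 19)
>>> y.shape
(19, 29, 29)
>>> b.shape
(5,)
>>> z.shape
(5, 29)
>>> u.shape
(5, 29, 5)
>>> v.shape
()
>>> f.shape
(5, 29, 29)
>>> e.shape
(29,)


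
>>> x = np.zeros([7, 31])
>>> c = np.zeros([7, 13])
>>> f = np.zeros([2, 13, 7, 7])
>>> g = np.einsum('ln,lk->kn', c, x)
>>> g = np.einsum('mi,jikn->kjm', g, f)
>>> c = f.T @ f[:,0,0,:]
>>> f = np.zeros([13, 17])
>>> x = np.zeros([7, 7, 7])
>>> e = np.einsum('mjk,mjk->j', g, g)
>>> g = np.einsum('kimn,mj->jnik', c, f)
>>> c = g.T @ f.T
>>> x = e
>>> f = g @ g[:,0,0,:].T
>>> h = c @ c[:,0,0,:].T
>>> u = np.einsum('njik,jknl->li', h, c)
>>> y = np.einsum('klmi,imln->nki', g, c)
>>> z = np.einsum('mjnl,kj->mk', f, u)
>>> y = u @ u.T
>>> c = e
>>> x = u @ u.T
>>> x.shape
(13, 13)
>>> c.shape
(2,)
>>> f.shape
(17, 7, 7, 17)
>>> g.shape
(17, 7, 7, 7)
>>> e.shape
(2,)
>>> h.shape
(7, 7, 7, 7)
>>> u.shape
(13, 7)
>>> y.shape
(13, 13)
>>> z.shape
(17, 13)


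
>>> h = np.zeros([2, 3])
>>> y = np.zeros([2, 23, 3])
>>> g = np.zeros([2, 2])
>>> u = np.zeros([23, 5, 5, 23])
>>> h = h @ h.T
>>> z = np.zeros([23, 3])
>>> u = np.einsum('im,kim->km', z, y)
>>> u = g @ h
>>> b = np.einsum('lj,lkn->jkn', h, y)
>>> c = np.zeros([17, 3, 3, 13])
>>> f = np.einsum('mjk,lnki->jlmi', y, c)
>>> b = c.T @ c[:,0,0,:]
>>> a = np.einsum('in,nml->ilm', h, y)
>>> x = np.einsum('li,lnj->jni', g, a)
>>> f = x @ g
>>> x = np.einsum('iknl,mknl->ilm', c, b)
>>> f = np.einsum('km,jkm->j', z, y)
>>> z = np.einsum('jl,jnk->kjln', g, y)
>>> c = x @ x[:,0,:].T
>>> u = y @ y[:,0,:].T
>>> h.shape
(2, 2)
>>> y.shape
(2, 23, 3)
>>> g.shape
(2, 2)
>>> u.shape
(2, 23, 2)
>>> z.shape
(3, 2, 2, 23)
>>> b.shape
(13, 3, 3, 13)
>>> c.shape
(17, 13, 17)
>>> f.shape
(2,)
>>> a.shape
(2, 3, 23)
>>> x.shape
(17, 13, 13)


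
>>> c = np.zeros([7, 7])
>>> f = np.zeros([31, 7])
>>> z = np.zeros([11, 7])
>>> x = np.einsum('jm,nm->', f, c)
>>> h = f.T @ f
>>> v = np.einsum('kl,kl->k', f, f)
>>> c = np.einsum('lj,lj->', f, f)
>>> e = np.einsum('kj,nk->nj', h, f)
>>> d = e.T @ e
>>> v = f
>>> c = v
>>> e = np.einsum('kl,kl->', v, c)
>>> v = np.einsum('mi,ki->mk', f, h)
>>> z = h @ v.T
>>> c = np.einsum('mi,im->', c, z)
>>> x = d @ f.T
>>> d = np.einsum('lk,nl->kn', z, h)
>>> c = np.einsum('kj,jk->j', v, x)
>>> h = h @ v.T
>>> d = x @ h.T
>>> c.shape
(7,)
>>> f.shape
(31, 7)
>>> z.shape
(7, 31)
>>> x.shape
(7, 31)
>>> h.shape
(7, 31)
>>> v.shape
(31, 7)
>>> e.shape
()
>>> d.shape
(7, 7)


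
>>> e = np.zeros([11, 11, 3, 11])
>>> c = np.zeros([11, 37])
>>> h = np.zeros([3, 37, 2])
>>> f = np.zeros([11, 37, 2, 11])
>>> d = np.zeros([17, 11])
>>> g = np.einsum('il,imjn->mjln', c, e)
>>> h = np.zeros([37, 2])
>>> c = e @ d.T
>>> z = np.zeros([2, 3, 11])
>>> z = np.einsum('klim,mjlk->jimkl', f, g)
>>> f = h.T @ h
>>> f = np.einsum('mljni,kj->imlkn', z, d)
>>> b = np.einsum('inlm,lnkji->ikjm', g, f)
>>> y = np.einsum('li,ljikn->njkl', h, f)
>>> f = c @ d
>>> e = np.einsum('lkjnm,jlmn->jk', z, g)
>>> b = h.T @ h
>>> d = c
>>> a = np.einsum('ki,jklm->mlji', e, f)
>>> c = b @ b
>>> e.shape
(11, 2)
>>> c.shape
(2, 2)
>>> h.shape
(37, 2)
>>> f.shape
(11, 11, 3, 11)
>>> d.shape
(11, 11, 3, 17)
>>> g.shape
(11, 3, 37, 11)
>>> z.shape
(3, 2, 11, 11, 37)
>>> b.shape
(2, 2)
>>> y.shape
(11, 3, 17, 37)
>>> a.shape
(11, 3, 11, 2)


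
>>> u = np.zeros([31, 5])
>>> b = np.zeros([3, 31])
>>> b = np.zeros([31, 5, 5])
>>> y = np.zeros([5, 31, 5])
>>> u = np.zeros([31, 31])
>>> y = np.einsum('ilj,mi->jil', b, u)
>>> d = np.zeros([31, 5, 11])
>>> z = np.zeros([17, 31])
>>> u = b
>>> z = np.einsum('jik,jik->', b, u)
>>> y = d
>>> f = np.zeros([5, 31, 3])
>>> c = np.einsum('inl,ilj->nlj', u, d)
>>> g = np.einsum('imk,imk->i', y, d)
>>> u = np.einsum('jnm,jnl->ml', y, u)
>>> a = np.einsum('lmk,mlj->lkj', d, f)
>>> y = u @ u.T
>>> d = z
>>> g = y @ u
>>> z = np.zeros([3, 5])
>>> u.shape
(11, 5)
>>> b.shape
(31, 5, 5)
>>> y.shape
(11, 11)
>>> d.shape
()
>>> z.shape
(3, 5)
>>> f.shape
(5, 31, 3)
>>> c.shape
(5, 5, 11)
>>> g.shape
(11, 5)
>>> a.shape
(31, 11, 3)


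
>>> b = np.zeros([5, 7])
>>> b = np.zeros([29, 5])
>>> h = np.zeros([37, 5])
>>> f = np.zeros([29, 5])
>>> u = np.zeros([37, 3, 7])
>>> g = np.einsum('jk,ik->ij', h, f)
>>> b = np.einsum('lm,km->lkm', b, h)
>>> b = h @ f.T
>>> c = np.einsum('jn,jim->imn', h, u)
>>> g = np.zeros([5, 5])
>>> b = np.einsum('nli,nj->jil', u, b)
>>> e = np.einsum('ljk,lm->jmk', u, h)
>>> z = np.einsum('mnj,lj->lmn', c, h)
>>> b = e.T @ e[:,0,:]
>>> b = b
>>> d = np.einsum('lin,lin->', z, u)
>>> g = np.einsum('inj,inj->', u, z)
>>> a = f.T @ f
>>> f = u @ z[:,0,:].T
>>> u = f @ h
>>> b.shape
(7, 5, 7)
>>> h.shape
(37, 5)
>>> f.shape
(37, 3, 37)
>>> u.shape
(37, 3, 5)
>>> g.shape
()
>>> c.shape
(3, 7, 5)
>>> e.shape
(3, 5, 7)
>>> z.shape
(37, 3, 7)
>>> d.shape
()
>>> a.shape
(5, 5)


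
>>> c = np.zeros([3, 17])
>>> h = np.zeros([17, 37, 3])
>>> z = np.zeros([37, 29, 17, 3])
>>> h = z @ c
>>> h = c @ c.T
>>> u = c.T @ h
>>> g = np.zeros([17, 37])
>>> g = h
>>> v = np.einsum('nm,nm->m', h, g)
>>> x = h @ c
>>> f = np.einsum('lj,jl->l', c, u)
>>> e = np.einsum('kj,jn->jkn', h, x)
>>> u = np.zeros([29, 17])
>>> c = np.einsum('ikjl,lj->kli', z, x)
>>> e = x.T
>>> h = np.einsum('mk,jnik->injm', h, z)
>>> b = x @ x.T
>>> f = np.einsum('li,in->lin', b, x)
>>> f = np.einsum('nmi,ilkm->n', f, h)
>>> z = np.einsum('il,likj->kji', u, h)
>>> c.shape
(29, 3, 37)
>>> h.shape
(17, 29, 37, 3)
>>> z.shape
(37, 3, 29)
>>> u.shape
(29, 17)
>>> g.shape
(3, 3)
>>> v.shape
(3,)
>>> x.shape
(3, 17)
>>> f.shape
(3,)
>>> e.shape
(17, 3)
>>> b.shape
(3, 3)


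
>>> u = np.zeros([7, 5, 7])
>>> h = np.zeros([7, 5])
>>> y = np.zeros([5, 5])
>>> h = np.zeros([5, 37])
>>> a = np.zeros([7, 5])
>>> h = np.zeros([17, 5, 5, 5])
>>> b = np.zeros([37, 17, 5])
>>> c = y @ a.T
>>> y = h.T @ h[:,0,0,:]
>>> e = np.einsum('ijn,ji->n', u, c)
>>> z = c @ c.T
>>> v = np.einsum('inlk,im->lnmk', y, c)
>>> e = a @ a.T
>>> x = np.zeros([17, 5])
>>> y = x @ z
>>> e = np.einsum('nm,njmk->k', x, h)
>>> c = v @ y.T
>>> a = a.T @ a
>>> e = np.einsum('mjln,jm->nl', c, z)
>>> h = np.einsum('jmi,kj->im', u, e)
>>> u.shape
(7, 5, 7)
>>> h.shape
(7, 5)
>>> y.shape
(17, 5)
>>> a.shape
(5, 5)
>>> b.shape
(37, 17, 5)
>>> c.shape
(5, 5, 7, 17)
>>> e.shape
(17, 7)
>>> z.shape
(5, 5)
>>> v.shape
(5, 5, 7, 5)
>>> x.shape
(17, 5)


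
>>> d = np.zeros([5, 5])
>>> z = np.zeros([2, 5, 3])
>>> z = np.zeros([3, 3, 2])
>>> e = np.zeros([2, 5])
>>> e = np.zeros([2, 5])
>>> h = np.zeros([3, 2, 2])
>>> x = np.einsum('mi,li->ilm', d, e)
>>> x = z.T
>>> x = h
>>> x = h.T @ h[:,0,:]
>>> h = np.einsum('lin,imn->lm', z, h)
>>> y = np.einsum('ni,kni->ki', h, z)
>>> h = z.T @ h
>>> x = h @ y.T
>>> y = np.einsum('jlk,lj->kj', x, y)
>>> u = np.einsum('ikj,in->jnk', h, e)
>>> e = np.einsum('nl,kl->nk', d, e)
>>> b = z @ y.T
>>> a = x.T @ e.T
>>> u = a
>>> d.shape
(5, 5)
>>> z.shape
(3, 3, 2)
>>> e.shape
(5, 2)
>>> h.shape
(2, 3, 2)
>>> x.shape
(2, 3, 3)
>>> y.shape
(3, 2)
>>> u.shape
(3, 3, 5)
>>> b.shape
(3, 3, 3)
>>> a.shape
(3, 3, 5)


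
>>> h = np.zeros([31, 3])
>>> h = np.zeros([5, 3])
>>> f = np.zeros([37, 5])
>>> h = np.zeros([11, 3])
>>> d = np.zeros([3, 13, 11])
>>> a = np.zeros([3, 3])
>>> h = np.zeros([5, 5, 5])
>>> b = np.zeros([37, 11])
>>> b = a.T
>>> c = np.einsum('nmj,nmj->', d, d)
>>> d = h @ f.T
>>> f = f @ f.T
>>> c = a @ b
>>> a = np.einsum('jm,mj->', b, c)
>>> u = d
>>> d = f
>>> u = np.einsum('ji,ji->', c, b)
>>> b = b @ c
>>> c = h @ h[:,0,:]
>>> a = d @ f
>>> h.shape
(5, 5, 5)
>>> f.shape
(37, 37)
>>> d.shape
(37, 37)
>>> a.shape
(37, 37)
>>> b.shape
(3, 3)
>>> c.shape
(5, 5, 5)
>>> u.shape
()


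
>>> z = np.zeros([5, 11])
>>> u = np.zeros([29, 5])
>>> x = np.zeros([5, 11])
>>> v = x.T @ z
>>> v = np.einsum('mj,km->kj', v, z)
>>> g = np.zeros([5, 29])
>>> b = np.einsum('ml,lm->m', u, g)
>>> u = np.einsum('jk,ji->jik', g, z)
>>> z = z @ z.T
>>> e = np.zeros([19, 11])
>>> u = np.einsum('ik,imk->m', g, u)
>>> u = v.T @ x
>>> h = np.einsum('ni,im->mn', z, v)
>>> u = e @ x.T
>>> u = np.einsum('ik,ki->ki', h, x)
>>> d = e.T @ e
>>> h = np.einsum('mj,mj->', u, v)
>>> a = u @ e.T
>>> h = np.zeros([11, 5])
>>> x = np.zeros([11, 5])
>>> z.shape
(5, 5)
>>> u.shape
(5, 11)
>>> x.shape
(11, 5)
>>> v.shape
(5, 11)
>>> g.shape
(5, 29)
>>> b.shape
(29,)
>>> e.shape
(19, 11)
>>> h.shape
(11, 5)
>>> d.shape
(11, 11)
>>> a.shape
(5, 19)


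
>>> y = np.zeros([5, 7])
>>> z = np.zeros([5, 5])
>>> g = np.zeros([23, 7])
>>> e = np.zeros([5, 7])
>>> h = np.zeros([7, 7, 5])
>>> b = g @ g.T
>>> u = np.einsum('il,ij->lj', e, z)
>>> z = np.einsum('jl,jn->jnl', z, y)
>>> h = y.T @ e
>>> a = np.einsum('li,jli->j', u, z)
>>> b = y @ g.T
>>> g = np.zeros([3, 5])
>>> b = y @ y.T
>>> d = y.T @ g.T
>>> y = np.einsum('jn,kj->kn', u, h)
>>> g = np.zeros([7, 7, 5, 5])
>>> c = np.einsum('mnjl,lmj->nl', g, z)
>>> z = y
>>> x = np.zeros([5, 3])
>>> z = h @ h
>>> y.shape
(7, 5)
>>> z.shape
(7, 7)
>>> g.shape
(7, 7, 5, 5)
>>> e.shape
(5, 7)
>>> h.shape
(7, 7)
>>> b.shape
(5, 5)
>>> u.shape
(7, 5)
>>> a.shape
(5,)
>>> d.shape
(7, 3)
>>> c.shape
(7, 5)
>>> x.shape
(5, 3)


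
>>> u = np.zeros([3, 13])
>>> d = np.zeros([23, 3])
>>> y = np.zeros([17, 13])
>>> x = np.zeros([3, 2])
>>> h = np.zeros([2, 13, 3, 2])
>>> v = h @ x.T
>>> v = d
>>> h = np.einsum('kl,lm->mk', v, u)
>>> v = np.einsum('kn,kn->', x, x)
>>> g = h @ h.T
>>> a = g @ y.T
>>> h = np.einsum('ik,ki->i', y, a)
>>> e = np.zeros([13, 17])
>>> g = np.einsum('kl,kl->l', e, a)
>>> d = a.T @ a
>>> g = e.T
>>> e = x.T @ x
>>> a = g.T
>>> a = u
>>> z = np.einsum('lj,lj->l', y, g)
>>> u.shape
(3, 13)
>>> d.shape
(17, 17)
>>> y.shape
(17, 13)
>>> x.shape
(3, 2)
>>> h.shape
(17,)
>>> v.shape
()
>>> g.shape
(17, 13)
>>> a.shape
(3, 13)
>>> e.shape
(2, 2)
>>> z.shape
(17,)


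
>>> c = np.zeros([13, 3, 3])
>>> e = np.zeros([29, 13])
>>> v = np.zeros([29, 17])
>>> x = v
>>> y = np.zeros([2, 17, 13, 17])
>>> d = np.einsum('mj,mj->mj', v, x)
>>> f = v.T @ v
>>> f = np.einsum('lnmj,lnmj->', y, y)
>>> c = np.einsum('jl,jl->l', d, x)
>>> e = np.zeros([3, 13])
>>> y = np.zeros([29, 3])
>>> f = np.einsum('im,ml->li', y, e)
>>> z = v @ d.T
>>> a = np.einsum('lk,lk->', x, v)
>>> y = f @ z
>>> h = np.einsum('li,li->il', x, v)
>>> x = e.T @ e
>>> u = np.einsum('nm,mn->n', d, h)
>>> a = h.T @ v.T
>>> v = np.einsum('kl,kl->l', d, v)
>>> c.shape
(17,)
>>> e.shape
(3, 13)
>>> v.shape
(17,)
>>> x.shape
(13, 13)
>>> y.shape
(13, 29)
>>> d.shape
(29, 17)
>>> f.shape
(13, 29)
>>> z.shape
(29, 29)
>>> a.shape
(29, 29)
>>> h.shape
(17, 29)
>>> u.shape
(29,)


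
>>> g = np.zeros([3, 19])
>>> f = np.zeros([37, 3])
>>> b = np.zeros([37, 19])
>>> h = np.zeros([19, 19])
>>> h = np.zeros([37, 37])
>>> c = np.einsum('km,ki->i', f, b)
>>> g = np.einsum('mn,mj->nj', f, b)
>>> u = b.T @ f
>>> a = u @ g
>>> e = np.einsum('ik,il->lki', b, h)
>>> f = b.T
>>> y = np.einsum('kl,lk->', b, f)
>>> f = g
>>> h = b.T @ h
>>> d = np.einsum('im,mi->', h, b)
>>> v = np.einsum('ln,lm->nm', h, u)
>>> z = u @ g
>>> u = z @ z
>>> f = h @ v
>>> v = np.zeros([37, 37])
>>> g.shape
(3, 19)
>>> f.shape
(19, 3)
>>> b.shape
(37, 19)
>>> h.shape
(19, 37)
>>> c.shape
(19,)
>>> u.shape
(19, 19)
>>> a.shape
(19, 19)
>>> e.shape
(37, 19, 37)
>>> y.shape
()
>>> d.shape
()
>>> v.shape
(37, 37)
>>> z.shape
(19, 19)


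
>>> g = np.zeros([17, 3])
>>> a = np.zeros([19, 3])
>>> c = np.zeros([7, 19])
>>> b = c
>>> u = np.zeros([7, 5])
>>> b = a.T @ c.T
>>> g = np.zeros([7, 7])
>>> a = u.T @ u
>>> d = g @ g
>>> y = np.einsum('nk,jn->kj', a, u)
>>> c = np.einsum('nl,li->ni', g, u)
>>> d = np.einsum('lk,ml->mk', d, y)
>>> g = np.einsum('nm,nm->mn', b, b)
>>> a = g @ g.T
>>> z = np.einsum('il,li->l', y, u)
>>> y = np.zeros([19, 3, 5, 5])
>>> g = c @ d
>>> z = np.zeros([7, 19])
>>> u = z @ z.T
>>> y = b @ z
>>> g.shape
(7, 7)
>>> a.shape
(7, 7)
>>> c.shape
(7, 5)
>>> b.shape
(3, 7)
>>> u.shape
(7, 7)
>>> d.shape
(5, 7)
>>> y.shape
(3, 19)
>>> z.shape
(7, 19)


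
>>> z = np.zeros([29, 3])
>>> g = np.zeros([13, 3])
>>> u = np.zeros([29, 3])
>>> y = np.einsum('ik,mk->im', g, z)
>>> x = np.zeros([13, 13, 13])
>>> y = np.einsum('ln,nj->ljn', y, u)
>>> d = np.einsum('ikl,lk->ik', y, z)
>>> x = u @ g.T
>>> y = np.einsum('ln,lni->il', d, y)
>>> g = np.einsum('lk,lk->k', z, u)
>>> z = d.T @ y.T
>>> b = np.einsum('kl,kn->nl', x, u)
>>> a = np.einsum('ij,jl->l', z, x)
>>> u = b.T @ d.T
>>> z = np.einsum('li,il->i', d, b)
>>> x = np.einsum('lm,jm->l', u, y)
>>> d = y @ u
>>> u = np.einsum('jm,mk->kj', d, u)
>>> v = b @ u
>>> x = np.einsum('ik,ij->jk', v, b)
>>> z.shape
(3,)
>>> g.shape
(3,)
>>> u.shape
(13, 29)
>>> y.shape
(29, 13)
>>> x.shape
(13, 29)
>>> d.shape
(29, 13)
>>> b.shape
(3, 13)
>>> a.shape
(13,)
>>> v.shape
(3, 29)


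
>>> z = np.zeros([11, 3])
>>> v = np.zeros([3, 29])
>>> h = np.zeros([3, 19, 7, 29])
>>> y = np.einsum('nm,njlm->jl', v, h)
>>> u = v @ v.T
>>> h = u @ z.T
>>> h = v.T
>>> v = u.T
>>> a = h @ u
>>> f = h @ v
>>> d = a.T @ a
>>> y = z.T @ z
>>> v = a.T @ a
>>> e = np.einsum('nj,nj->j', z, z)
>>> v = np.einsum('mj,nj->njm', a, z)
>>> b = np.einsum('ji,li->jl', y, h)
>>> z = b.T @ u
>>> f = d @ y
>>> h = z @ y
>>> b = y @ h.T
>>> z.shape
(29, 3)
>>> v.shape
(11, 3, 29)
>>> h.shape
(29, 3)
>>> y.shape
(3, 3)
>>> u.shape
(3, 3)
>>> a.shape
(29, 3)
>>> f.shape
(3, 3)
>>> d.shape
(3, 3)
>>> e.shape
(3,)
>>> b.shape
(3, 29)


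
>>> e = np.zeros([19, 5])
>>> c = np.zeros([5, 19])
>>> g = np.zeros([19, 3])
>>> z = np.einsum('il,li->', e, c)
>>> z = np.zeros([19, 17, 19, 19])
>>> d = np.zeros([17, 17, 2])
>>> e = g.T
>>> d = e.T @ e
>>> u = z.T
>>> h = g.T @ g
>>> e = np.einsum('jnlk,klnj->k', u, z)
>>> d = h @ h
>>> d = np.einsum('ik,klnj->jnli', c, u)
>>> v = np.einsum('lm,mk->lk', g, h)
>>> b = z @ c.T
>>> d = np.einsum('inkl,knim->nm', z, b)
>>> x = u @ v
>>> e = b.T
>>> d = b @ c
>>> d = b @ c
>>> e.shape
(5, 19, 17, 19)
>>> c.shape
(5, 19)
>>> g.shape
(19, 3)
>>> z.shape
(19, 17, 19, 19)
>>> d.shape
(19, 17, 19, 19)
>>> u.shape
(19, 19, 17, 19)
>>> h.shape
(3, 3)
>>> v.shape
(19, 3)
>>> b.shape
(19, 17, 19, 5)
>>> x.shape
(19, 19, 17, 3)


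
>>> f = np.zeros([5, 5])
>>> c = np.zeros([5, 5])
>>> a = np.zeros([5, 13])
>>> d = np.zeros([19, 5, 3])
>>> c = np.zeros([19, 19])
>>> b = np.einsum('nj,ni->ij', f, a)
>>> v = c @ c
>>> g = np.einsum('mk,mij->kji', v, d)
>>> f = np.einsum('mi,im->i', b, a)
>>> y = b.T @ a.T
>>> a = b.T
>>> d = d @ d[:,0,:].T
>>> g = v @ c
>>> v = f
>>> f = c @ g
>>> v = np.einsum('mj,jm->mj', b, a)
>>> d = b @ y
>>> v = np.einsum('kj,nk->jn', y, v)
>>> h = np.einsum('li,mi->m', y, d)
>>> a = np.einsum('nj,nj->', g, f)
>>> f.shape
(19, 19)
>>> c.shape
(19, 19)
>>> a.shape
()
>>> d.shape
(13, 5)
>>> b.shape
(13, 5)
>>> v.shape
(5, 13)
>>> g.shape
(19, 19)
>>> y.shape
(5, 5)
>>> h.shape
(13,)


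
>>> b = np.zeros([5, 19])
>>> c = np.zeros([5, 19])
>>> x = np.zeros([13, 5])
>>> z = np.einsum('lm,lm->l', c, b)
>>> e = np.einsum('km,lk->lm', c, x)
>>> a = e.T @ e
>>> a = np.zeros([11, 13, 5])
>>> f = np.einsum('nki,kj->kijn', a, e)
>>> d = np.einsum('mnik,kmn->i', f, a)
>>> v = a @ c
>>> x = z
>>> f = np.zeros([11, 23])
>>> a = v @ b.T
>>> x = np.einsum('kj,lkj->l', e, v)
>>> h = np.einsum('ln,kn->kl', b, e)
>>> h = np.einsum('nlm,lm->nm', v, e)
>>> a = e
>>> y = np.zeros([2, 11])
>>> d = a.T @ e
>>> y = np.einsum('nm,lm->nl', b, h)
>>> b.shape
(5, 19)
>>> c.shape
(5, 19)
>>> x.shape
(11,)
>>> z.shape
(5,)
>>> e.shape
(13, 19)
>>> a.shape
(13, 19)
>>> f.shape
(11, 23)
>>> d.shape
(19, 19)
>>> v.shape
(11, 13, 19)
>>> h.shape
(11, 19)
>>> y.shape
(5, 11)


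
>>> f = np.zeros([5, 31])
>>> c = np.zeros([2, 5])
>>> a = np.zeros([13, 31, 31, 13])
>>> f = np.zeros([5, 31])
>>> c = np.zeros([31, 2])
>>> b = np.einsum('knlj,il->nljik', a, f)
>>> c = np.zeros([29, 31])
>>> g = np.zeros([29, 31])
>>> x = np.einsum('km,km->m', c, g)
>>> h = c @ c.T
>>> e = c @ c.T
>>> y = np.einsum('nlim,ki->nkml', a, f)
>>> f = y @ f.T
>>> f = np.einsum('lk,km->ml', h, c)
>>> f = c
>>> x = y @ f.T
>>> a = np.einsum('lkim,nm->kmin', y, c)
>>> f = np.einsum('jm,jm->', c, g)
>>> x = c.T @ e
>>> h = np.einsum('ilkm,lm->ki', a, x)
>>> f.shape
()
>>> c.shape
(29, 31)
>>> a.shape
(5, 31, 13, 29)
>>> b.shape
(31, 31, 13, 5, 13)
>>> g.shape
(29, 31)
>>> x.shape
(31, 29)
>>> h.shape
(13, 5)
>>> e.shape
(29, 29)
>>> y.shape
(13, 5, 13, 31)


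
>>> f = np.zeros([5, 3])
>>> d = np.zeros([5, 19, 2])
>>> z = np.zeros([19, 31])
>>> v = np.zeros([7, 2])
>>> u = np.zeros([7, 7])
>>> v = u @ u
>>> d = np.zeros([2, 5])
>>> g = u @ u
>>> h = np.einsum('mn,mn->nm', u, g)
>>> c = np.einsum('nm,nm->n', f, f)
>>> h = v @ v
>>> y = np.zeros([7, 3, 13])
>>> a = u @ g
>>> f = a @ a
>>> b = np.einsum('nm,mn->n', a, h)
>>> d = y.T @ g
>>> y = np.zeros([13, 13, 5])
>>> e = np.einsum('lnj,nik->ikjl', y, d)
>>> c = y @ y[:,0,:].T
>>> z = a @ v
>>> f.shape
(7, 7)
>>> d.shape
(13, 3, 7)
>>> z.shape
(7, 7)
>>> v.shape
(7, 7)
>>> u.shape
(7, 7)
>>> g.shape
(7, 7)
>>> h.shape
(7, 7)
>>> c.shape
(13, 13, 13)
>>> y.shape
(13, 13, 5)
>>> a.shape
(7, 7)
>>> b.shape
(7,)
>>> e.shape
(3, 7, 5, 13)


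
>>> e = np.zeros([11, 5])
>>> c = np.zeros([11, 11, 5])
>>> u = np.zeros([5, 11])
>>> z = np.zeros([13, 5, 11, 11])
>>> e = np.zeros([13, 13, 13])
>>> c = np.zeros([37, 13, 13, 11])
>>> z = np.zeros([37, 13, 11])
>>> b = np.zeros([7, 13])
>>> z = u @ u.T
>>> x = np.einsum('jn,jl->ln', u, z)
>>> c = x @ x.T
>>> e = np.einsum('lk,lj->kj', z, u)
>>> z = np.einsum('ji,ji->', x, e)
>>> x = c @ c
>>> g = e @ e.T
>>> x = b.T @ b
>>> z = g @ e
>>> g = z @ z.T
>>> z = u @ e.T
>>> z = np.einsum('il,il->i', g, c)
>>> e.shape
(5, 11)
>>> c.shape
(5, 5)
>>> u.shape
(5, 11)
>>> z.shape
(5,)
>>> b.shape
(7, 13)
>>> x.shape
(13, 13)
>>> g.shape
(5, 5)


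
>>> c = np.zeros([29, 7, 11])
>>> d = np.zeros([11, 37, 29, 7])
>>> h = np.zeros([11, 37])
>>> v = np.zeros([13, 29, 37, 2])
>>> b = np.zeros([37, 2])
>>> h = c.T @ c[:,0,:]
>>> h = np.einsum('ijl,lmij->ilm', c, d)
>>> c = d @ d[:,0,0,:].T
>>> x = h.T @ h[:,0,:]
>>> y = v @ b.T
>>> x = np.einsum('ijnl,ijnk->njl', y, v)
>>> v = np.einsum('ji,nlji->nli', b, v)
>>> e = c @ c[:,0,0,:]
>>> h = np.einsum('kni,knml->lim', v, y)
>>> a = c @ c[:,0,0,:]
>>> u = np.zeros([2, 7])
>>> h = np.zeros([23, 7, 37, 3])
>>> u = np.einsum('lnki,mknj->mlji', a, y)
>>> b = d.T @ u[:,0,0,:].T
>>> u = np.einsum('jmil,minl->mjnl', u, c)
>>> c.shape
(11, 37, 29, 11)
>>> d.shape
(11, 37, 29, 7)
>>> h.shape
(23, 7, 37, 3)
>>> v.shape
(13, 29, 2)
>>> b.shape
(7, 29, 37, 13)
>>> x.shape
(37, 29, 37)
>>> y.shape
(13, 29, 37, 37)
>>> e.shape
(11, 37, 29, 11)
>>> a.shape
(11, 37, 29, 11)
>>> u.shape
(11, 13, 29, 11)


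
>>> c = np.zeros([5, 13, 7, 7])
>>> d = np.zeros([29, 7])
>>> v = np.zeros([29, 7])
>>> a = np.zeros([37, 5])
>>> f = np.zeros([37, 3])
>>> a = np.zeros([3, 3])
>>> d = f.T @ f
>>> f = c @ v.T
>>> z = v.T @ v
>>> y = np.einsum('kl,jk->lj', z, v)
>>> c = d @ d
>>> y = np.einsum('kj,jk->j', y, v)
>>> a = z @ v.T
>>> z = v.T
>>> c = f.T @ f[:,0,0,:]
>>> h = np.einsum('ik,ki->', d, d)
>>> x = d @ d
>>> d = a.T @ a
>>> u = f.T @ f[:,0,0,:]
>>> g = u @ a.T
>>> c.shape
(29, 7, 13, 29)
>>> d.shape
(29, 29)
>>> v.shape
(29, 7)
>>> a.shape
(7, 29)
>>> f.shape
(5, 13, 7, 29)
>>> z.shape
(7, 29)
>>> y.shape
(29,)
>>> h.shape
()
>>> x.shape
(3, 3)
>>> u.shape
(29, 7, 13, 29)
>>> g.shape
(29, 7, 13, 7)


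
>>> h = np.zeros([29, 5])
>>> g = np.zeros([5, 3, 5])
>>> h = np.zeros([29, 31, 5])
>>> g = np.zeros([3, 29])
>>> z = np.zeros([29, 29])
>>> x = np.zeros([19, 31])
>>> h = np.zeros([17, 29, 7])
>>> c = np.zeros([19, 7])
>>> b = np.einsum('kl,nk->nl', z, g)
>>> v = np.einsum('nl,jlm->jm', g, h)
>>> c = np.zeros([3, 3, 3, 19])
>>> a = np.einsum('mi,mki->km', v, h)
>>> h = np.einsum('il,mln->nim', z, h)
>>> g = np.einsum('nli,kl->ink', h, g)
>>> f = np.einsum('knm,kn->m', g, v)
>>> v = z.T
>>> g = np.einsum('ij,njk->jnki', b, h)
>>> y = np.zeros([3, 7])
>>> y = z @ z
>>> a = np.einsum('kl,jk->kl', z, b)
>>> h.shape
(7, 29, 17)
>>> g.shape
(29, 7, 17, 3)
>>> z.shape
(29, 29)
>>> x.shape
(19, 31)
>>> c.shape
(3, 3, 3, 19)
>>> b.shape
(3, 29)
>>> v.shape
(29, 29)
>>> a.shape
(29, 29)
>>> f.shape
(3,)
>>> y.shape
(29, 29)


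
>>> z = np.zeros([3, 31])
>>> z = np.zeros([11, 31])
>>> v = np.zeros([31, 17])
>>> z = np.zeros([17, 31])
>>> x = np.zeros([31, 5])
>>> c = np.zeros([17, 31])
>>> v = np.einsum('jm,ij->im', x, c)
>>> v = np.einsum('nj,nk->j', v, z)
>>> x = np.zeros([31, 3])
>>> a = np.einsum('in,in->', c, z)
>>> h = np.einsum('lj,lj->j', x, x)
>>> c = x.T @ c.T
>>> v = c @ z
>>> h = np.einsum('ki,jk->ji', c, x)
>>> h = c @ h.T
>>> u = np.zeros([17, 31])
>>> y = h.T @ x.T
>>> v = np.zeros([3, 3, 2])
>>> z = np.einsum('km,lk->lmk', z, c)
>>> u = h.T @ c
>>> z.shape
(3, 31, 17)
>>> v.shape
(3, 3, 2)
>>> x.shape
(31, 3)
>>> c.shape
(3, 17)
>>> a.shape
()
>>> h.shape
(3, 31)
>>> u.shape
(31, 17)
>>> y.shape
(31, 31)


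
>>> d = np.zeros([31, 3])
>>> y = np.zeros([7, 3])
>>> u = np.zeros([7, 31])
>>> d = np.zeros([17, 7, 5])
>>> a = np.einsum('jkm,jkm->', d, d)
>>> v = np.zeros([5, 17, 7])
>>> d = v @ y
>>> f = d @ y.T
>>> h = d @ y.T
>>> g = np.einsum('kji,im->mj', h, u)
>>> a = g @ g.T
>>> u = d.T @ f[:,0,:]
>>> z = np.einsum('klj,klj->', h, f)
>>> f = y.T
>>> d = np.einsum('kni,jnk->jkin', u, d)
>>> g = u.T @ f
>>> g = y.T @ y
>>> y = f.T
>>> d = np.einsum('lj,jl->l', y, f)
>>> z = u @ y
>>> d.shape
(7,)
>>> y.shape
(7, 3)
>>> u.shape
(3, 17, 7)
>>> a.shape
(31, 31)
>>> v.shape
(5, 17, 7)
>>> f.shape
(3, 7)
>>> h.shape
(5, 17, 7)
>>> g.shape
(3, 3)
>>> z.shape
(3, 17, 3)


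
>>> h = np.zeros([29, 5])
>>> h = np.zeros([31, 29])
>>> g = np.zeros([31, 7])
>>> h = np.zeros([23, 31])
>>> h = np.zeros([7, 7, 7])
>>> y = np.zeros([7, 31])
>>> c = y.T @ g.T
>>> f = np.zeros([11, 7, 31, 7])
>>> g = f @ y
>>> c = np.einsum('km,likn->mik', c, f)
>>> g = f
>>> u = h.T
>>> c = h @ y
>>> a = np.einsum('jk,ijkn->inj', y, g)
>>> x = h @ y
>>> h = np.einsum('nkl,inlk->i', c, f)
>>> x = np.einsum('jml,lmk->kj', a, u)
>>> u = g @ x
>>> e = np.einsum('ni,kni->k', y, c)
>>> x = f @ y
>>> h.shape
(11,)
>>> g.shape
(11, 7, 31, 7)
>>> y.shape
(7, 31)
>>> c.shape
(7, 7, 31)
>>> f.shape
(11, 7, 31, 7)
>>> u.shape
(11, 7, 31, 11)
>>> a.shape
(11, 7, 7)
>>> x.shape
(11, 7, 31, 31)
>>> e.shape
(7,)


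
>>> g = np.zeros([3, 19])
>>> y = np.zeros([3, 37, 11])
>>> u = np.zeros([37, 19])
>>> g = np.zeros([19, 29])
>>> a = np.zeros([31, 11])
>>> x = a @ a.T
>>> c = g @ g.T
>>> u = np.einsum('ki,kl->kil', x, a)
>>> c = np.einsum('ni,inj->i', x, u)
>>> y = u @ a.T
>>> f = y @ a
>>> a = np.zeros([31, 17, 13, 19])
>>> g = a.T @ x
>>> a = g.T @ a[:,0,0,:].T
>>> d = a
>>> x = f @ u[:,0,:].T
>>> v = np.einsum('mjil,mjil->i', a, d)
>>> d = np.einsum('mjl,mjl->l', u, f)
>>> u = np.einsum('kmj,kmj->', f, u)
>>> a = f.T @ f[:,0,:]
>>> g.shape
(19, 13, 17, 31)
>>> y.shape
(31, 31, 31)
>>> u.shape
()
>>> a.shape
(11, 31, 11)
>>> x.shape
(31, 31, 31)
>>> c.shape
(31,)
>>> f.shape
(31, 31, 11)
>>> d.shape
(11,)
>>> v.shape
(13,)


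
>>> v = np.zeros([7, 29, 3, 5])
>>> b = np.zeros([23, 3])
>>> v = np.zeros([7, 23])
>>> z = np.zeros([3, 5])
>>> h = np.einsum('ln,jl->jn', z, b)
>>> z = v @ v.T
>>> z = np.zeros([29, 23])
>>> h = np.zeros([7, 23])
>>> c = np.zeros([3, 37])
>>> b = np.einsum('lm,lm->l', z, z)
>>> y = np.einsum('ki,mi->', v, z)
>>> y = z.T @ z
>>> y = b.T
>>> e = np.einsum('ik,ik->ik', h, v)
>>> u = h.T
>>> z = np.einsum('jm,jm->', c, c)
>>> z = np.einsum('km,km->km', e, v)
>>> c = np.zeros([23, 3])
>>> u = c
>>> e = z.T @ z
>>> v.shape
(7, 23)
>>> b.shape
(29,)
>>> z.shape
(7, 23)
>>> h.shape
(7, 23)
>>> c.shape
(23, 3)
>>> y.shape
(29,)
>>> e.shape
(23, 23)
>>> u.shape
(23, 3)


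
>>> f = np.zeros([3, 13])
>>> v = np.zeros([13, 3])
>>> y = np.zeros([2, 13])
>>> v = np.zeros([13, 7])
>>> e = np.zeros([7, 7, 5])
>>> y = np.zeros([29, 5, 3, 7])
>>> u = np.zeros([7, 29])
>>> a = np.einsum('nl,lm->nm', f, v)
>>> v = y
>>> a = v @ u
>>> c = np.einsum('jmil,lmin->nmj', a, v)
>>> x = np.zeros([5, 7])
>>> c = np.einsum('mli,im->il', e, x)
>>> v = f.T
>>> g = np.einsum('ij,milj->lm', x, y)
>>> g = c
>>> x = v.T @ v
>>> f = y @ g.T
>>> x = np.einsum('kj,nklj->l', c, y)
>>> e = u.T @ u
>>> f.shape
(29, 5, 3, 5)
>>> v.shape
(13, 3)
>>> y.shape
(29, 5, 3, 7)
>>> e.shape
(29, 29)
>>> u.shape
(7, 29)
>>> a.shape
(29, 5, 3, 29)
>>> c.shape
(5, 7)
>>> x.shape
(3,)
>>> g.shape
(5, 7)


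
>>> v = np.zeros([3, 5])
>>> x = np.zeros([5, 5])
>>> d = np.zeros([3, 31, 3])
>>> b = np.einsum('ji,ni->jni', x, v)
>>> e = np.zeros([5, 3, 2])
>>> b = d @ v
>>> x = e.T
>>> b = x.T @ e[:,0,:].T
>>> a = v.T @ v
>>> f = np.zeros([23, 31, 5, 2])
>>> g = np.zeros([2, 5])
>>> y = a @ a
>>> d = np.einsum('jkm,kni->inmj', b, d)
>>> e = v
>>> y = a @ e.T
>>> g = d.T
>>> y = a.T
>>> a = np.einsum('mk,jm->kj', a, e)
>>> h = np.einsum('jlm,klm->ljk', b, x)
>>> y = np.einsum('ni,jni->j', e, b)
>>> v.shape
(3, 5)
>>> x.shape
(2, 3, 5)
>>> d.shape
(3, 31, 5, 5)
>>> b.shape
(5, 3, 5)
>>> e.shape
(3, 5)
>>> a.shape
(5, 3)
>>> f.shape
(23, 31, 5, 2)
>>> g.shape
(5, 5, 31, 3)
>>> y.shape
(5,)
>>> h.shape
(3, 5, 2)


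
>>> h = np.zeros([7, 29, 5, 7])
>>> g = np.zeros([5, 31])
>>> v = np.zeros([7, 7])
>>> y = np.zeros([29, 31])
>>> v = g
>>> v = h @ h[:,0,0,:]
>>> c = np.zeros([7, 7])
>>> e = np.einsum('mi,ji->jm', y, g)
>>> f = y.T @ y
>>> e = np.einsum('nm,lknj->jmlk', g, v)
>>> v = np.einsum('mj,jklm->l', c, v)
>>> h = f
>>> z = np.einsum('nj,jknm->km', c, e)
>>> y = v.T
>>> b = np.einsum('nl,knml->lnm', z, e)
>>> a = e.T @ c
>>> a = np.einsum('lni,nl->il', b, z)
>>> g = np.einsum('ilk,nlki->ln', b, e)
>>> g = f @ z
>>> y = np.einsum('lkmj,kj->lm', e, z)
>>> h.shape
(31, 31)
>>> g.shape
(31, 29)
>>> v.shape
(5,)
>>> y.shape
(7, 7)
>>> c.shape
(7, 7)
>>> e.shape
(7, 31, 7, 29)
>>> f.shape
(31, 31)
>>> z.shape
(31, 29)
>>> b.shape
(29, 31, 7)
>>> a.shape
(7, 29)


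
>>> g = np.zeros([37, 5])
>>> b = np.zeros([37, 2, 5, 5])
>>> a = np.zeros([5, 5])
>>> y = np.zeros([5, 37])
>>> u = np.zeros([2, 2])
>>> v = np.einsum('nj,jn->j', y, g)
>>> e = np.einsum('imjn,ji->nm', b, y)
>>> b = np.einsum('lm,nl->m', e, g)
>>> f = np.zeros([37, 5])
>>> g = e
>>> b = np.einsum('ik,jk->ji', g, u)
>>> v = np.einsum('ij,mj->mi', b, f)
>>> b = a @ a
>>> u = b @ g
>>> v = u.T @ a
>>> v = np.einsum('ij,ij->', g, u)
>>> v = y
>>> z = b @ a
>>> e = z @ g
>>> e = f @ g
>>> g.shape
(5, 2)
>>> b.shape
(5, 5)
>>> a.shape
(5, 5)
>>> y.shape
(5, 37)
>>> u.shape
(5, 2)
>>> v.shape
(5, 37)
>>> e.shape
(37, 2)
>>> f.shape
(37, 5)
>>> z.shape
(5, 5)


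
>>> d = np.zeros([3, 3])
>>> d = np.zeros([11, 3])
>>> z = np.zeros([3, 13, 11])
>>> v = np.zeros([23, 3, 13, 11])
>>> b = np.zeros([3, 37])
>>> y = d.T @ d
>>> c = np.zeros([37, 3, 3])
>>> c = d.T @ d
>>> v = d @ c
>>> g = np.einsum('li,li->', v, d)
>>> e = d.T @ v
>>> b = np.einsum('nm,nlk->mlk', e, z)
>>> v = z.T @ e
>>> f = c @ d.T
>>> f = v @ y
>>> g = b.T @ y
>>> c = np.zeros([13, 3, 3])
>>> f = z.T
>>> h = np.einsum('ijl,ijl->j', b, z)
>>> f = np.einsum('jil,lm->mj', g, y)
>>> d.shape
(11, 3)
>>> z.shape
(3, 13, 11)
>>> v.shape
(11, 13, 3)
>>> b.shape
(3, 13, 11)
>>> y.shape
(3, 3)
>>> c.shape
(13, 3, 3)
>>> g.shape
(11, 13, 3)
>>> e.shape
(3, 3)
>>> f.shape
(3, 11)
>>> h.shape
(13,)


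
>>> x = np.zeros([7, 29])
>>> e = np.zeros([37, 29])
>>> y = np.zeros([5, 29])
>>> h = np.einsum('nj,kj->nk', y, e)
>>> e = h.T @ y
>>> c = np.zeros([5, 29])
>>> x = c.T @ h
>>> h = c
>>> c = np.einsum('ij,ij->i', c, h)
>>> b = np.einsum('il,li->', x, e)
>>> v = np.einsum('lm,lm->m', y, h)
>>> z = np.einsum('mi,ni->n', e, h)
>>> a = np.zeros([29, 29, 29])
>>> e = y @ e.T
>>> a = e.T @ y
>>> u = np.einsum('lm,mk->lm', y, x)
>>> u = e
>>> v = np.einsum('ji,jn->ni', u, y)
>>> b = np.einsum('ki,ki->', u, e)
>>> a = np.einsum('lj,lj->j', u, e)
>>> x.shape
(29, 37)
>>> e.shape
(5, 37)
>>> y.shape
(5, 29)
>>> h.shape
(5, 29)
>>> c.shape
(5,)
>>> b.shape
()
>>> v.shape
(29, 37)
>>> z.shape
(5,)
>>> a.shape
(37,)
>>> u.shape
(5, 37)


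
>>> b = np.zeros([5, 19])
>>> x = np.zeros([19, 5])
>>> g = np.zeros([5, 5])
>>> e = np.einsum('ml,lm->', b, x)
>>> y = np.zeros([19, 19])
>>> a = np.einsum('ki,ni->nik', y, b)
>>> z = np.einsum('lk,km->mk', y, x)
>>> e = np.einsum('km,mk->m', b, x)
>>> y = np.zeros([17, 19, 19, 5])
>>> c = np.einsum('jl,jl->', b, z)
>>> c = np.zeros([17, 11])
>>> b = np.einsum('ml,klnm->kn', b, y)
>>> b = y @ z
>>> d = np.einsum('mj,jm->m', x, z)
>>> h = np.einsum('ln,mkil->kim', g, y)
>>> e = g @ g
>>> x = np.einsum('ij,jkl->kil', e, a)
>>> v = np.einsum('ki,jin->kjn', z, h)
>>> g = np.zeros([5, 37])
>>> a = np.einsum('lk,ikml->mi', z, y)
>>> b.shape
(17, 19, 19, 19)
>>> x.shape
(19, 5, 19)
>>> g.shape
(5, 37)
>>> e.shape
(5, 5)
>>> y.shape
(17, 19, 19, 5)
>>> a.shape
(19, 17)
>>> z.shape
(5, 19)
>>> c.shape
(17, 11)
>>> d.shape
(19,)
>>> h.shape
(19, 19, 17)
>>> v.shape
(5, 19, 17)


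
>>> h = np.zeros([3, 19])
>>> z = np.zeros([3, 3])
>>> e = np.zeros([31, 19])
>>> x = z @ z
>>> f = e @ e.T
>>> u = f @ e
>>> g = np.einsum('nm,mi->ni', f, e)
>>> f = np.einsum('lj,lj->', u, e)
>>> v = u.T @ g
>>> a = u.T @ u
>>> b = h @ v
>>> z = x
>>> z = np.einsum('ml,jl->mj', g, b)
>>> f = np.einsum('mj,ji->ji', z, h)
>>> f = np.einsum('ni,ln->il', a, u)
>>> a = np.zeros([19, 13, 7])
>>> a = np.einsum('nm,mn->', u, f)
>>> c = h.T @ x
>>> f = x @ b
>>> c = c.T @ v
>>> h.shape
(3, 19)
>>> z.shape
(31, 3)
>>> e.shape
(31, 19)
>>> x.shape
(3, 3)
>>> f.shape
(3, 19)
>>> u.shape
(31, 19)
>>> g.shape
(31, 19)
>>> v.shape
(19, 19)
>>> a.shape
()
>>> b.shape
(3, 19)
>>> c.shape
(3, 19)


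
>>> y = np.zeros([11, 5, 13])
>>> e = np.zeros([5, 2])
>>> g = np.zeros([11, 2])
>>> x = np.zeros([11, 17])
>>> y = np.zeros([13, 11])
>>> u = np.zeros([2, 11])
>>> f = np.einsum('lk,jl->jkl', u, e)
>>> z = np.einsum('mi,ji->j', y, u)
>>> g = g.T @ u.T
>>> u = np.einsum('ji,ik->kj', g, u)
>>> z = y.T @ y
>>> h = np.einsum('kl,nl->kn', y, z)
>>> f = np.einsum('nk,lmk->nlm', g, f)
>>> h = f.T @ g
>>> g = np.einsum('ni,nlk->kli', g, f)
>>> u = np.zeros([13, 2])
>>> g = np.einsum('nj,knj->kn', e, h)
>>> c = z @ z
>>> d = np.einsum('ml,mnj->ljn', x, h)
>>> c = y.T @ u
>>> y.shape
(13, 11)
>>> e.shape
(5, 2)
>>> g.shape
(11, 5)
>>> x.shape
(11, 17)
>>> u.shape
(13, 2)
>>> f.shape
(2, 5, 11)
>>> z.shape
(11, 11)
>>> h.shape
(11, 5, 2)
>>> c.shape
(11, 2)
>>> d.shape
(17, 2, 5)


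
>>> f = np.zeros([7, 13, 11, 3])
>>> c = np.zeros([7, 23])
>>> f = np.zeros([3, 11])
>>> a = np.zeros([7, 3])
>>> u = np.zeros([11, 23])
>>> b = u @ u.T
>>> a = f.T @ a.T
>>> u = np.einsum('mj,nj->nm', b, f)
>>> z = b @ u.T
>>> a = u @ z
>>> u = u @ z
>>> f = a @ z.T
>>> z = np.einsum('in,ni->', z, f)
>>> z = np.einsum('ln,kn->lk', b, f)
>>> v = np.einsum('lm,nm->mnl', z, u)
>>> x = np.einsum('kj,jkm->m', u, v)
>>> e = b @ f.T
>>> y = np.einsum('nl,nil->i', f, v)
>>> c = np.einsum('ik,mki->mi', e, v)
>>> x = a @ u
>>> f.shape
(3, 11)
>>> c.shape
(3, 11)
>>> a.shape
(3, 3)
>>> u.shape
(3, 3)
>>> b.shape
(11, 11)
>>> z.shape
(11, 3)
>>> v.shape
(3, 3, 11)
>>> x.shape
(3, 3)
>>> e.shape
(11, 3)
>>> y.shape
(3,)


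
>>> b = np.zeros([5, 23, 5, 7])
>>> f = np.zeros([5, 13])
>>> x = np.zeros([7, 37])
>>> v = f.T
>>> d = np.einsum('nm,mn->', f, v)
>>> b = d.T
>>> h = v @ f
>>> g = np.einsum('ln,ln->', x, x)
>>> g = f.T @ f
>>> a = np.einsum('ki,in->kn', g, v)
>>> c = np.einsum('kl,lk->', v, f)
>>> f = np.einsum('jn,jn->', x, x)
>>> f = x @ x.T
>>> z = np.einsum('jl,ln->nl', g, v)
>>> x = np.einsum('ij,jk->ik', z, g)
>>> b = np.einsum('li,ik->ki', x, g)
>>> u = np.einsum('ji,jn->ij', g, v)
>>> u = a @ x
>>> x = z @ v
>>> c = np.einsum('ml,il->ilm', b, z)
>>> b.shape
(13, 13)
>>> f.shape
(7, 7)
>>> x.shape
(5, 5)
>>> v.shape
(13, 5)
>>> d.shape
()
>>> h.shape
(13, 13)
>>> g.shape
(13, 13)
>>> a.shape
(13, 5)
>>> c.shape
(5, 13, 13)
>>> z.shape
(5, 13)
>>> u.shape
(13, 13)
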